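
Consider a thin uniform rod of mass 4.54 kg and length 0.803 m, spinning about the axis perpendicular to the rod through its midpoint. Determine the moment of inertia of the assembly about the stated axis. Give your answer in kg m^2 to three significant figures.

I_cm = (1/12)ML² = (1/12)(4.54)(0.803)² = 0.24395 kg m^2; axis through the centre, so I = 0.24395 kg m^2.

0.244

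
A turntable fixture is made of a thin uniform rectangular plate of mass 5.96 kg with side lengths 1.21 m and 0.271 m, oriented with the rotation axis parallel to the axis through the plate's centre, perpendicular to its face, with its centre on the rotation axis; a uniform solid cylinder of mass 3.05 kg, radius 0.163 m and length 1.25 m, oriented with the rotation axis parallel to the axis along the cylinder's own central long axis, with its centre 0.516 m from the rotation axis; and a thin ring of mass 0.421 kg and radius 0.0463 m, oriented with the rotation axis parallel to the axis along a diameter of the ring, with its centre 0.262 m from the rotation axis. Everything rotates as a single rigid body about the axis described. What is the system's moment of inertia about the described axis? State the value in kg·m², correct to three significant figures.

Rectangular plate: I_cm = (1/12)M(a²+b²) = (1/12)(5.96)[(1.21)² + (0.271)²] = 0.76365 kg·m²; axis through the centre, so I = 0.76365 kg·m².
Solid cylinder: I_cm = (1/2)MR² = (1/2)(3.05)(0.163)² = 0.040518 kg·m²; centre at d = 0.516 m, so the parallel axis theorem gives I = 0.040518 + (3.05)(0.516)² = 0.8526 kg·m².
Thin ring: I_cm = (1/2)MR² = (1/2)(0.421)(0.0463)² = 0.00045125 kg·m²; centre at d = 0.262 m, so the parallel axis theorem gives I = 0.00045125 + (0.421)(0.262)² = 0.02935 kg·m².
Total I = 0.76365 + 0.8526 + 0.02935 = 1.6456 kg·m².

1.65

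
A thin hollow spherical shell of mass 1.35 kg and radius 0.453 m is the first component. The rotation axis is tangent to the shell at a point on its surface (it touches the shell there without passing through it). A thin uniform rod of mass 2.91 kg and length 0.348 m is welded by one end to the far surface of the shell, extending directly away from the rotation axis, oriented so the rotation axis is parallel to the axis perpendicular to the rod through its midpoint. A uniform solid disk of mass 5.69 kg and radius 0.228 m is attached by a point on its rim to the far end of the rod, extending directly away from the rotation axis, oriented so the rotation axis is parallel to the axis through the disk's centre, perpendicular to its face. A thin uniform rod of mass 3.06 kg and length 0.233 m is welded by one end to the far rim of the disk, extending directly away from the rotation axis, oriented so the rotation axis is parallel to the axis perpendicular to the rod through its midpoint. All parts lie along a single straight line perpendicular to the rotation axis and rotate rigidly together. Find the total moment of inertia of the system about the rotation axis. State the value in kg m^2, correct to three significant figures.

Spherical shell: I_cm = (2/3)MR² = (2/3)(1.35)(0.453)² = 0.18469 kg m^2; centre at d = 0.453 m, so I = I_cm + Md² gives I = 0.18469 + (1.35)(0.453)² = 0.46172 kg m^2.
Thin rod: I_cm = (1/12)ML² = (1/12)(2.91)(0.348)² = 0.029368 kg m^2; centre at d = 0.453 + 0.453 + 0.174 = 1.08 m, so I = I_cm + Md² gives I = 0.029368 + (2.91)(1.08)² = 3.4236 kg m^2.
Solid disk: I_cm = (1/2)MR² = (1/2)(5.69)(0.228)² = 0.14789 kg m^2; centre at d = 0.453 + 0.453 + 0.174 + 0.174 + 0.228 = 1.482 m, so I = I_cm + Md² gives I = 0.14789 + (5.69)(1.482)² = 12.645 kg m^2.
Thin rod: I_cm = (1/12)ML² = (1/12)(3.06)(0.233)² = 0.013844 kg m^2; centre at d = 0.453 + 0.453 + 0.174 + 0.174 + 0.228 + 0.228 + 0.1165 = 1.8265 m, so I = I_cm + Md² gives I = 0.013844 + (3.06)(1.8265)² = 10.222 kg m^2.
Total I = 0.46172 + 3.4236 + 12.645 + 10.222 = 26.753 kg m^2.

26.8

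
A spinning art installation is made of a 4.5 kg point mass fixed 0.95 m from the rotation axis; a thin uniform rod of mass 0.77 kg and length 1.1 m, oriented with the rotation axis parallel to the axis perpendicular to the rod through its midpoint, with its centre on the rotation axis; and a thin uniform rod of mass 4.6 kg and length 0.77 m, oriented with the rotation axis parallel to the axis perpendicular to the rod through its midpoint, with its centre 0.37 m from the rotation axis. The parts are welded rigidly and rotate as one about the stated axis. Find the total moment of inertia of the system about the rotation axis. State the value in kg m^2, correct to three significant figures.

5.00

Point mass: I_cm = 0; centre at d = 0.95 m, so I = I_cm + Md² gives I = 0 + (4.5)(0.95)² = 4.0613 kg m^2.
Thin rod: I_cm = (1/12)ML² = (1/12)(0.77)(1.1)² = 0.077642 kg m^2; axis through the centre, so I = 0.077642 kg m^2.
Thin rod: I_cm = (1/12)ML² = (1/12)(4.6)(0.77)² = 0.22728 kg m^2; centre at d = 0.37 m, so I = I_cm + Md² gives I = 0.22728 + (4.6)(0.37)² = 0.85702 kg m^2.
Total I = 4.0613 + 0.077642 + 0.85702 = 4.9959 kg m^2.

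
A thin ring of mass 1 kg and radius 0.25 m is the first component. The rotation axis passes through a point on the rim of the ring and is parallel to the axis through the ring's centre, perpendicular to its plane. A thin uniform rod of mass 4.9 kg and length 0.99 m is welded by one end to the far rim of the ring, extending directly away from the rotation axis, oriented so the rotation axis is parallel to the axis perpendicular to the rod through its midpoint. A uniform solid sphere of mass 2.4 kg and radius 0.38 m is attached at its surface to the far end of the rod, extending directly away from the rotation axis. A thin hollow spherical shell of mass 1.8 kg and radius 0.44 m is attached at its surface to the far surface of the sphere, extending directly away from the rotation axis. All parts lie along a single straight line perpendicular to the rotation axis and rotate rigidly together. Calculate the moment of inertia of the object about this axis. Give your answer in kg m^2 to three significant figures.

Thin ring: I_cm = MR² = (1)(0.25)² = 0.0625 kg m^2; centre at d = 0.25 m, so the parallel axis theorem gives I = 0.0625 + (1)(0.25)² = 0.125 kg m^2.
Thin rod: I_cm = (1/12)ML² = (1/12)(4.9)(0.99)² = 0.40021 kg m^2; centre at d = 0.25 + 0.25 + 0.495 = 0.995 m, so the parallel axis theorem gives I = 0.40021 + (4.9)(0.995)² = 5.2513 kg m^2.
Solid sphere: I_cm = (2/5)MR² = (2/5)(2.4)(0.38)² = 0.13862 kg m^2; centre at d = 0.25 + 0.25 + 0.495 + 0.495 + 0.38 = 1.87 m, so the parallel axis theorem gives I = 0.13862 + (2.4)(1.87)² = 8.5312 kg m^2.
Spherical shell: I_cm = (2/3)MR² = (2/3)(1.8)(0.44)² = 0.23232 kg m^2; centre at d = 0.25 + 0.25 + 0.495 + 0.495 + 0.38 + 0.38 + 0.44 = 2.69 m, so the parallel axis theorem gives I = 0.23232 + (1.8)(2.69)² = 13.257 kg m^2.
Total I = 0.125 + 5.2513 + 8.5312 + 13.257 = 27.165 kg m^2.

27.2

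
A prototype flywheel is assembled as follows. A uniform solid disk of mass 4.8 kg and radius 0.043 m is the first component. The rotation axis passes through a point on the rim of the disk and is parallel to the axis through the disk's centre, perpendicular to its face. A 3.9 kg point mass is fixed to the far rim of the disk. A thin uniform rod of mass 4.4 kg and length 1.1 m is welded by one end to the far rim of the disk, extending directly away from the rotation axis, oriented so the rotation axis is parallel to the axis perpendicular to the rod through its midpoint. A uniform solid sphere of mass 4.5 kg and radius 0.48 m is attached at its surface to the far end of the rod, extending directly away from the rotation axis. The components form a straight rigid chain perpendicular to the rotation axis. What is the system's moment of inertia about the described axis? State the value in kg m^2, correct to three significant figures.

Solid disk: I_cm = (1/2)MR² = (1/2)(4.8)(0.043)² = 0.0044376 kg m^2; centre at d = 0.043 m, so the parallel axis theorem gives I = 0.0044376 + (4.8)(0.043)² = 0.013313 kg m^2.
Point mass: I_cm = 0; centre at d = 0.043 + 0.043 = 0.086 m, so the parallel axis theorem gives I = 0 + (3.9)(0.086)² = 0.028844 kg m^2.
Thin rod: I_cm = (1/12)ML² = (1/12)(4.4)(1.1)² = 0.44367 kg m^2; centre at d = 0.043 + 0.043 + 0.55 = 0.636 m, so the parallel axis theorem gives I = 0.44367 + (4.4)(0.636)² = 2.2234 kg m^2.
Solid sphere: I_cm = (2/5)MR² = (2/5)(4.5)(0.48)² = 0.41472 kg m^2; centre at d = 0.043 + 0.043 + 0.55 + 0.55 + 0.48 = 1.666 m, so the parallel axis theorem gives I = 0.41472 + (4.5)(1.666)² = 12.905 kg m^2.
Total I = 0.013313 + 0.028844 + 2.2234 + 12.905 = 15.17 kg m^2.

15.2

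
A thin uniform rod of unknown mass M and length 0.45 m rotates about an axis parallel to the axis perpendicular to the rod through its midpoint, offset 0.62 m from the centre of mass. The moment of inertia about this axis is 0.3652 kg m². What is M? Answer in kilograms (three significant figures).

I = I_cm + Md² = (1/12)ML² + Md² = M·[0.0833333·(0.45)² + (0.62)²] = M·0.40128.
So M = 0.3652 / 0.40128 = 0.9101 kg.

0.910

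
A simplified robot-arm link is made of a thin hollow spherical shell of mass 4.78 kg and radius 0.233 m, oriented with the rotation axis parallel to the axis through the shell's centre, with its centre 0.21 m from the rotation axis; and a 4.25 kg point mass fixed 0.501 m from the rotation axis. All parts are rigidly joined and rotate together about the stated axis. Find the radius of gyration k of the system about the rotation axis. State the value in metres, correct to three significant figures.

0.401

Spherical shell: I_cm = (2/3)MR² = (2/3)(4.78)(0.233)² = 0.173 kg m^2; centre at d = 0.21 m, so the parallel axis theorem gives I = 0.173 + (4.78)(0.21)² = 0.3838 kg m^2.
Point mass: I_cm = 0; centre at d = 0.501 m, so the parallel axis theorem gives I = 0 + (4.25)(0.501)² = 1.0668 kg m^2.
Total I = 1.4506 kg m^2; total mass M = 9.03 kg.
k = √(I/M) = √(1.4506/9.03) = 0.4008 m.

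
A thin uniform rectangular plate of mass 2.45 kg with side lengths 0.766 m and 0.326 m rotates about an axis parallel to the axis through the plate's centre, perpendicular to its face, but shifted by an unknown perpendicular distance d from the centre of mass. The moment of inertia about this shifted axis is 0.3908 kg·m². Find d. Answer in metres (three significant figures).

0.319

About the centre-of-mass axis, I_cm = (1/12)M(a²+b²) = (1/12)(2.45)[(0.766)² + (0.326)²] = 0.14149 kg·m².
Parallel axis theorem: I = I_cm + Md², so Md² = 0.3908 − 0.14149 = 0.24931 kg·m².
d = √(0.24931 / 2.45) = 0.31899 m.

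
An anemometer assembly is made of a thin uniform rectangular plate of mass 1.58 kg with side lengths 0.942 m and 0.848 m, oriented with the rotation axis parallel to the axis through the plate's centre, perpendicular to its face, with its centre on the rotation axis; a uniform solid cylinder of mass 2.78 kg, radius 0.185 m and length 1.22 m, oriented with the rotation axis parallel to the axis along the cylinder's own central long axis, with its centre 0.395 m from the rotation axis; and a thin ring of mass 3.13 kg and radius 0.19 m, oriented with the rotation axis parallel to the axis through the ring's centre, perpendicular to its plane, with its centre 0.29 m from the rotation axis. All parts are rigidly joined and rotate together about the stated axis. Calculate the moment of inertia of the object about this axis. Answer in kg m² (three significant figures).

1.07

Rectangular plate: I_cm = (1/12)M(a²+b²) = (1/12)(1.58)[(0.942)² + (0.848)²] = 0.21152 kg m²; axis through the centre, so I = 0.21152 kg m².
Solid cylinder: I_cm = (1/2)MR² = (1/2)(2.78)(0.185)² = 0.047573 kg m²; centre at d = 0.395 m, so the parallel axis theorem gives I = 0.047573 + (2.78)(0.395)² = 0.48132 kg m².
Thin ring: I_cm = MR² = (3.13)(0.19)² = 0.11299 kg m²; centre at d = 0.29 m, so the parallel axis theorem gives I = 0.11299 + (3.13)(0.29)² = 0.37623 kg m².
Total I = 0.21152 + 0.48132 + 0.37623 = 1.0691 kg m².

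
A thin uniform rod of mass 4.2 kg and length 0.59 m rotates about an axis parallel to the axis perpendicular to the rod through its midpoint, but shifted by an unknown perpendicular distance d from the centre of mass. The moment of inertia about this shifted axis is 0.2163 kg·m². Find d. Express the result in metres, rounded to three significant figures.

About the centre-of-mass axis, I_cm = (1/12)ML² = (1/12)(4.2)(0.59)² = 0.12183 kg·m².
Parallel axis theorem: I = I_cm + Md², so Md² = 0.2163 − 0.12183 = 0.094465 kg·m².
d = √(0.094465 / 4.2) = 0.14997 m.

0.150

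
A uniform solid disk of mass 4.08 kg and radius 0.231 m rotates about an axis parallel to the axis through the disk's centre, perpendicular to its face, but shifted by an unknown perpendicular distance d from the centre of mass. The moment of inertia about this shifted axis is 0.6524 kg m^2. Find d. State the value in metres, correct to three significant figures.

About the centre-of-mass axis, I_cm = (1/2)MR² = (1/2)(4.08)(0.231)² = 0.10886 kg m^2.
Parallel axis theorem: I = I_cm + Md², so Md² = 0.6524 − 0.10886 = 0.54354 kg m^2.
d = √(0.54354 / 4.08) = 0.365 m.

0.365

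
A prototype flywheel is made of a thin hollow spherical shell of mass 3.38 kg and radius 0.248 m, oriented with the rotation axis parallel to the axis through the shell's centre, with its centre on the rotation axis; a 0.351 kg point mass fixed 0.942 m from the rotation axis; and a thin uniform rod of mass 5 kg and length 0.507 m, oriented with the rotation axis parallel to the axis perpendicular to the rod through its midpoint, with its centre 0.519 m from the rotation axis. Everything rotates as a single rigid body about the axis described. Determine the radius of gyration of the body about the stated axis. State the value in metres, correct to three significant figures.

Spherical shell: I_cm = (2/3)MR² = (2/3)(3.38)(0.248)² = 0.13859 kg m^2; axis through the centre, so I = 0.13859 kg m^2.
Point mass: I_cm = 0; centre at d = 0.942 m, so I = I_cm + Md² gives I = 0 + (0.351)(0.942)² = 0.31146 kg m^2.
Thin rod: I_cm = (1/12)ML² = (1/12)(5)(0.507)² = 0.1071 kg m^2; centre at d = 0.519 m, so I = I_cm + Md² gives I = 0.1071 + (5)(0.519)² = 1.4539 kg m^2.
Total I = 1.904 kg m^2; total mass M = 8.731 kg.
k = √(I/M) = √(1.904/8.731) = 0.46698 m.

0.467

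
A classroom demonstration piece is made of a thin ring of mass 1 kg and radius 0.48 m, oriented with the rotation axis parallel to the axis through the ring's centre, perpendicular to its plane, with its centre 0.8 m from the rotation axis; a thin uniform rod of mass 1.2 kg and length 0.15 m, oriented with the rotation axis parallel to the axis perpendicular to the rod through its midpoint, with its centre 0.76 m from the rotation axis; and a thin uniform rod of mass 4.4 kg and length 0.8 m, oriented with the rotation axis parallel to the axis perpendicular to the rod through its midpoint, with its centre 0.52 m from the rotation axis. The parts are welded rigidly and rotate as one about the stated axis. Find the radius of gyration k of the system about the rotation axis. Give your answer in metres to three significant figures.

Thin ring: I_cm = MR² = (1)(0.48)² = 0.2304 kg m^2; centre at d = 0.8 m, so the parallel axis theorem gives I = 0.2304 + (1)(0.8)² = 0.8704 kg m^2.
Thin rod: I_cm = (1/12)ML² = (1/12)(1.2)(0.15)² = 0.00225 kg m^2; centre at d = 0.76 m, so the parallel axis theorem gives I = 0.00225 + (1.2)(0.76)² = 0.69537 kg m^2.
Thin rod: I_cm = (1/12)ML² = (1/12)(4.4)(0.8)² = 0.23467 kg m^2; centre at d = 0.52 m, so the parallel axis theorem gives I = 0.23467 + (4.4)(0.52)² = 1.4244 kg m^2.
Total I = 2.9902 kg m^2; total mass M = 6.6 kg.
k = √(I/M) = √(2.9902/6.6) = 0.6731 m.

0.673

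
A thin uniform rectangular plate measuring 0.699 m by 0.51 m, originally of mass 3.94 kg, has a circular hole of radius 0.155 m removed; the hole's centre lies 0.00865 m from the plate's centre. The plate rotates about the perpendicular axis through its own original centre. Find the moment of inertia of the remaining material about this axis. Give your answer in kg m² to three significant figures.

0.236

Unpierced body about its centre: I₀ = (1/12)M(a²+b²) = (1/12)(3.94)[(0.699)² + (0.51)²] = 0.24582 kg m².
The removed disk has mass m = M·πr²/(ab) = (3.94)·π(0.155)²/(0.699·0.51) = 0.83418 kg (same uniform areal density).
Its moment of inertia about the rotation axis (parallel-axis theorem): I_hole = (1/2)mr² + md² = (1/2)(0.83418)(0.155)² + (0.83418)(0.00865)² = 0.010083 kg m².
Treating the hole as negative mass, I = I₀ − I_hole = 0.24582 − 0.010083 = 0.23574 kg m².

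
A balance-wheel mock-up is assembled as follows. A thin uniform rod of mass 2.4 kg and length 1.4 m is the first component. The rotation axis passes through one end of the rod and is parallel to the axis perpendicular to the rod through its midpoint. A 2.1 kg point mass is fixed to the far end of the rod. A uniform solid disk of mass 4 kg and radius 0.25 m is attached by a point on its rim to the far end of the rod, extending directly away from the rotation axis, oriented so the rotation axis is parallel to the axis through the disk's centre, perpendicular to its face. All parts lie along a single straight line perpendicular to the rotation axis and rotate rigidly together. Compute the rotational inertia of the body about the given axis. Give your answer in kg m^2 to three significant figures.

16.7

Thin rod: I_cm = (1/12)ML² = (1/12)(2.4)(1.4)² = 0.392 kg m^2; centre at d = 0.7 m, so I = I_cm + Md² gives I = 0.392 + (2.4)(0.7)² = 1.568 kg m^2.
Point mass: I_cm = 0; centre at d = 0.7 + 0.7 = 1.4 m, so I = I_cm + Md² gives I = 0 + (2.1)(1.4)² = 4.116 kg m^2.
Solid disk: I_cm = (1/2)MR² = (1/2)(4)(0.25)² = 0.125 kg m^2; centre at d = 0.7 + 0.7 + 0.25 = 1.65 m, so I = I_cm + Md² gives I = 0.125 + (4)(1.65)² = 11.015 kg m^2.
Total I = 1.568 + 4.116 + 11.015 = 16.699 kg m^2.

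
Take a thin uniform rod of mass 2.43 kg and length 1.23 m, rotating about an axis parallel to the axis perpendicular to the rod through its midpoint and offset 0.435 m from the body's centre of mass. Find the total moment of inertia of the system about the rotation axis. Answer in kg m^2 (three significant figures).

I_cm = (1/12)ML² = (1/12)(2.43)(1.23)² = 0.30636 kg m^2; centre at d = 0.435 m, so the parallel axis theorem gives I = 0.30636 + (2.43)(0.435)² = 0.76618 kg m^2.

0.766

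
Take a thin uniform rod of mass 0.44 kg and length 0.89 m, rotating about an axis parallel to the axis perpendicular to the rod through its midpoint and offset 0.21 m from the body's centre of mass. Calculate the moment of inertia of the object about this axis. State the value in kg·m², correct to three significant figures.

0.0484

I_cm = (1/12)ML² = (1/12)(0.44)(0.89)² = 0.029044 kg·m²; centre at d = 0.21 m, so the parallel axis theorem gives I = 0.029044 + (0.44)(0.21)² = 0.048448 kg·m².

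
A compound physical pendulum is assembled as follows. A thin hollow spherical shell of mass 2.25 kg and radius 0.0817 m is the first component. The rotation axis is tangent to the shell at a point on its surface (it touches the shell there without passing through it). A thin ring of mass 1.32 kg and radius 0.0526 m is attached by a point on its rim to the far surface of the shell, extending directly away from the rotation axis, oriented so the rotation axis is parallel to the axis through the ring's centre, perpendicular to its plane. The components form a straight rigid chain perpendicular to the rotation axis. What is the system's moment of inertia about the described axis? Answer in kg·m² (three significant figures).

0.0903

Spherical shell: I_cm = (2/3)MR² = (2/3)(2.25)(0.0817)² = 0.010012 kg·m²; centre at d = 0.0817 m, so the parallel axis theorem gives I = 0.010012 + (2.25)(0.0817)² = 0.025031 kg·m².
Thin ring: I_cm = MR² = (1.32)(0.0526)² = 0.0036521 kg·m²; centre at d = 0.0817 + 0.0817 + 0.0526 = 0.216 m, so the parallel axis theorem gives I = 0.0036521 + (1.32)(0.216)² = 0.065238 kg·m².
Total I = 0.025031 + 0.065238 = 0.090269 kg·m².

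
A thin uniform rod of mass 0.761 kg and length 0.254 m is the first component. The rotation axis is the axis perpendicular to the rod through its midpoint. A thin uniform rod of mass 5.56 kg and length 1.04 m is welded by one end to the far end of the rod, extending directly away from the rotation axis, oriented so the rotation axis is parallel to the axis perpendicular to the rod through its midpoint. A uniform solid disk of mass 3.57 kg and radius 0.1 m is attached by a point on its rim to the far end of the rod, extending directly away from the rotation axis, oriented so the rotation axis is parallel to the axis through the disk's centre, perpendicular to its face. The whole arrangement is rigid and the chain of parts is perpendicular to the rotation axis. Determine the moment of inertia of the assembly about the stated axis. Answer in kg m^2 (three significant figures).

8.58

Thin rod: I_cm = (1/12)ML² = (1/12)(0.761)(0.254)² = 0.0040914 kg m^2; axis through the centre, so I = 0.0040914 kg m^2.
Thin rod: I_cm = (1/12)ML² = (1/12)(5.56)(1.04)² = 0.50114 kg m^2; centre at d = 0.127 + 0.52 = 0.647 m, so I = I_cm + Md² gives I = 0.50114 + (5.56)(0.647)² = 2.8286 kg m^2.
Solid disk: I_cm = (1/2)MR² = (1/2)(3.57)(0.1)² = 0.01785 kg m^2; centre at d = 0.127 + 0.52 + 0.52 + 0.1 = 1.267 m, so I = I_cm + Md² gives I = 0.01785 + (3.57)(1.267)² = 5.7487 kg m^2.
Total I = 0.0040914 + 2.8286 + 5.7487 = 8.5814 kg m^2.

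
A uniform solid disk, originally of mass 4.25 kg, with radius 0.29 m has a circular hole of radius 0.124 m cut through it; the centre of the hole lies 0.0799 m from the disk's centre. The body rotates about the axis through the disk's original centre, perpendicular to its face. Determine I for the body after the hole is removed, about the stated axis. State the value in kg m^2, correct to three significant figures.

Unpierced body about its centre: I₀ = (1/2)MR² = (1/2)(4.25)(0.29)² = 0.17871 kg m^2.
The removed disk has mass m = M·(r/R)² = (4.25)(0.124/0.29)² = 0.77703 kg (same uniform areal density).
Its moment of inertia about the rotation axis (parallel-axis theorem): I_hole = (1/2)mr² + md² = (1/2)(0.77703)(0.124)² + (0.77703)(0.0799)² = 0.010934 kg m^2.
Treating the hole as negative mass, I = I₀ − I_hole = 0.17871 − 0.010934 = 0.16778 kg m^2.

0.168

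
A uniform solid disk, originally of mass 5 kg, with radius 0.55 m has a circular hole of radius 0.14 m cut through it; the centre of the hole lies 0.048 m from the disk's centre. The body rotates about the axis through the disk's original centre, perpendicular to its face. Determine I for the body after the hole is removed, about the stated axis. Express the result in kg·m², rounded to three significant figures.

0.752

Unpierced body about its centre: I₀ = (1/2)MR² = (1/2)(5)(0.55)² = 0.75625 kg·m².
The removed disk has mass m = M·(r/R)² = (5)(0.14/0.55)² = 0.32397 kg (same uniform areal density).
Its moment of inertia about the rotation axis (parallel-axis theorem): I_hole = (1/2)mr² + md² = (1/2)(0.32397)(0.14)² + (0.32397)(0.048)² = 0.0039213 kg·m².
Treating the hole as negative mass, I = I₀ − I_hole = 0.75625 − 0.0039213 = 0.75233 kg·m².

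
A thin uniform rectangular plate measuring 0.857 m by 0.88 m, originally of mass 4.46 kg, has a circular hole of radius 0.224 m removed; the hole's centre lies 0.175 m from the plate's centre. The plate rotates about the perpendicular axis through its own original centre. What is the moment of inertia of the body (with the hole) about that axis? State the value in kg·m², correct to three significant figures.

0.509

Unpierced body about its centre: I₀ = (1/12)M(a²+b²) = (1/12)(4.46)[(0.857)² + (0.88)²] = 0.56079 kg·m².
The removed disk has mass m = M·πr²/(ab) = (4.46)·π(0.224)²/(0.857·0.88) = 0.93222 kg (same uniform areal density).
Its moment of inertia about the rotation axis (parallel-axis theorem): I_hole = (1/2)mr² + md² = (1/2)(0.93222)(0.224)² + (0.93222)(0.175)² = 0.051937 kg·m².
Treating the hole as negative mass, I = I₀ − I_hole = 0.56079 − 0.051937 = 0.50885 kg·m².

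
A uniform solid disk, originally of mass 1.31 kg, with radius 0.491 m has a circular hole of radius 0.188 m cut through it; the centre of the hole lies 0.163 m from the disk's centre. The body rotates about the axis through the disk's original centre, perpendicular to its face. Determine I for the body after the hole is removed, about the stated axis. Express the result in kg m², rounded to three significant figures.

0.149

Unpierced body about its centre: I₀ = (1/2)MR² = (1/2)(1.31)(0.491)² = 0.15791 kg m².
The removed disk has mass m = M·(r/R)² = (1.31)(0.188/0.491)² = 0.19205 kg (same uniform areal density).
Its moment of inertia about the rotation axis (parallel-axis theorem): I_hole = (1/2)mr² + md² = (1/2)(0.19205)(0.188)² + (0.19205)(0.163)² = 0.0084967 kg m².
Treating the hole as negative mass, I = I₀ − I_hole = 0.15791 − 0.0084967 = 0.14941 kg m².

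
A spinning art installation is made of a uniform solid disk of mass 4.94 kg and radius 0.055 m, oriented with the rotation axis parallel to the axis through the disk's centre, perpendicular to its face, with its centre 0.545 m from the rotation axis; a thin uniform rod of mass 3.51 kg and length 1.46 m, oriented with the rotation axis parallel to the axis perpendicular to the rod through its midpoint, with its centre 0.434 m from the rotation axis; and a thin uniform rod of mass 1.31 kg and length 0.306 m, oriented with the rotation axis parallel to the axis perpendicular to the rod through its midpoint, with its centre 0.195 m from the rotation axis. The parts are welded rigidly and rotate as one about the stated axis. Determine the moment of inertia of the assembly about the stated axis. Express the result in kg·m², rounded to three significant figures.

2.82

Solid disk: I_cm = (1/2)MR² = (1/2)(4.94)(0.055)² = 0.0074718 kg·m²; centre at d = 0.545 m, so the parallel axis theorem gives I = 0.0074718 + (4.94)(0.545)² = 1.4748 kg·m².
Thin rod: I_cm = (1/12)ML² = (1/12)(3.51)(1.46)² = 0.62349 kg·m²; centre at d = 0.434 m, so the parallel axis theorem gives I = 0.62349 + (3.51)(0.434)² = 1.2846 kg·m².
Thin rod: I_cm = (1/12)ML² = (1/12)(1.31)(0.306)² = 0.010222 kg·m²; centre at d = 0.195 m, so the parallel axis theorem gives I = 0.010222 + (1.31)(0.195)² = 0.060035 kg·m².
Total I = 1.4748 + 1.2846 + 0.060035 = 2.8194 kg·m².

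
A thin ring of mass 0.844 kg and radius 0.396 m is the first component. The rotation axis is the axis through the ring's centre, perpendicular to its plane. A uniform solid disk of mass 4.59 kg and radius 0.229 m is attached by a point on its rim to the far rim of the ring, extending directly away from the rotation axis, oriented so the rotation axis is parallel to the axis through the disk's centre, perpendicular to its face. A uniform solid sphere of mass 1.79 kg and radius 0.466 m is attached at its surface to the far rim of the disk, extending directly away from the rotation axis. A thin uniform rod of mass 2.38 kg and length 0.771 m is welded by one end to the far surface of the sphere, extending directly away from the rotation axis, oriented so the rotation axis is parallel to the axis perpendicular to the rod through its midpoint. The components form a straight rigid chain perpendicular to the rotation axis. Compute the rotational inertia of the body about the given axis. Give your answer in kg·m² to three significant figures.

16.7

Thin ring: I_cm = MR² = (0.844)(0.396)² = 0.13235 kg·m²; axis through the centre, so I = 0.13235 kg·m².
Solid disk: I_cm = (1/2)MR² = (1/2)(4.59)(0.229)² = 0.12035 kg·m²; centre at d = 0.396 + 0.229 = 0.625 m, so the parallel axis theorem gives I = 0.12035 + (4.59)(0.625)² = 1.9133 kg·m².
Solid sphere: I_cm = (2/5)MR² = (2/5)(1.79)(0.466)² = 0.15548 kg·m²; centre at d = 0.396 + 0.229 + 0.229 + 0.466 = 1.32 m, so the parallel axis theorem gives I = 0.15548 + (1.79)(1.32)² = 3.2744 kg·m².
Thin rod: I_cm = (1/12)ML² = (1/12)(2.38)(0.771)² = 0.1179 kg·m²; centre at d = 0.396 + 0.229 + 0.229 + 0.466 + 0.466 + 0.3855 = 2.1715 m, so the parallel axis theorem gives I = 0.1179 + (2.38)(2.1715)² = 11.341 kg·m².
Total I = 0.13235 + 1.9133 + 3.2744 + 11.341 = 16.661 kg·m².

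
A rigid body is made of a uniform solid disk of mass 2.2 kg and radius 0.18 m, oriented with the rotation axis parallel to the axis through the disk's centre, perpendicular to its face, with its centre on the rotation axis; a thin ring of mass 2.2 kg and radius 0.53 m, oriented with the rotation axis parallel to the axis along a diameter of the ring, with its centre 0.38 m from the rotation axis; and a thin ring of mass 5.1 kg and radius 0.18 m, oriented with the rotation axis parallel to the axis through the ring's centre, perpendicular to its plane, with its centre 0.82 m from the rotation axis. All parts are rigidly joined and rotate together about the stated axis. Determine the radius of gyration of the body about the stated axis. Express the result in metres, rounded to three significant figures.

Solid disk: I_cm = (1/2)MR² = (1/2)(2.2)(0.18)² = 0.03564 kg m²; axis through the centre, so I = 0.03564 kg m².
Thin ring: I_cm = (1/2)MR² = (1/2)(2.2)(0.53)² = 0.30899 kg m²; centre at d = 0.38 m, so the parallel axis theorem gives I = 0.30899 + (2.2)(0.38)² = 0.62667 kg m².
Thin ring: I_cm = MR² = (5.1)(0.18)² = 0.16524 kg m²; centre at d = 0.82 m, so the parallel axis theorem gives I = 0.16524 + (5.1)(0.82)² = 3.5945 kg m².
Total I = 4.2568 kg m²; total mass M = 9.5 kg.
k = √(I/M) = √(4.2568/9.5) = 0.66939 m.

0.669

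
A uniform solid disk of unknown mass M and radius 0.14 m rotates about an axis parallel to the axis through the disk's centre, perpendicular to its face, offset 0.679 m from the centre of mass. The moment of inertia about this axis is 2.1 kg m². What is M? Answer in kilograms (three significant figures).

I = I_cm + Md² = (1/2)MR² + Md² = M·[0.5·(0.14)² + (0.679)²] = M·0.47084.
So M = 2.1 / 0.47084 = 4.4601 kg.

4.46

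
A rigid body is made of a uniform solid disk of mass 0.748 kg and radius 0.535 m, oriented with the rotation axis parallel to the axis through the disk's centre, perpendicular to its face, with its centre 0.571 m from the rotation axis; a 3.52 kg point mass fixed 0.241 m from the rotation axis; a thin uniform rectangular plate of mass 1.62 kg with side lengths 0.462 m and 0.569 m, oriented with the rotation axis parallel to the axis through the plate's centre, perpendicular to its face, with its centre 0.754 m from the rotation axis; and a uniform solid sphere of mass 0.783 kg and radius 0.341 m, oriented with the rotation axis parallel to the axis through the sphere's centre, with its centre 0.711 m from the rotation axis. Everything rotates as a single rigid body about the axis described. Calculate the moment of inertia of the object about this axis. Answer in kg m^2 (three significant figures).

1.98

Solid disk: I_cm = (1/2)MR² = (1/2)(0.748)(0.535)² = 0.10705 kg m^2; centre at d = 0.571 m, so I = I_cm + Md² gives I = 0.10705 + (0.748)(0.571)² = 0.35093 kg m^2.
Point mass: I_cm = 0; centre at d = 0.241 m, so I = I_cm + Md² gives I = 0 + (3.52)(0.241)² = 0.20445 kg m^2.
Rectangular plate: I_cm = (1/12)M(a²+b²) = (1/12)(1.62)[(0.462)² + (0.569)²] = 0.072523 kg m^2; centre at d = 0.754 m, so I = I_cm + Md² gives I = 0.072523 + (1.62)(0.754)² = 0.99352 kg m^2.
Solid sphere: I_cm = (2/5)MR² = (2/5)(0.783)(0.341)² = 0.036419 kg m^2; centre at d = 0.711 m, so I = I_cm + Md² gives I = 0.036419 + (0.783)(0.711)² = 0.43224 kg m^2.
Total I = 0.35093 + 0.20445 + 0.99352 + 0.43224 = 1.9811 kg m^2.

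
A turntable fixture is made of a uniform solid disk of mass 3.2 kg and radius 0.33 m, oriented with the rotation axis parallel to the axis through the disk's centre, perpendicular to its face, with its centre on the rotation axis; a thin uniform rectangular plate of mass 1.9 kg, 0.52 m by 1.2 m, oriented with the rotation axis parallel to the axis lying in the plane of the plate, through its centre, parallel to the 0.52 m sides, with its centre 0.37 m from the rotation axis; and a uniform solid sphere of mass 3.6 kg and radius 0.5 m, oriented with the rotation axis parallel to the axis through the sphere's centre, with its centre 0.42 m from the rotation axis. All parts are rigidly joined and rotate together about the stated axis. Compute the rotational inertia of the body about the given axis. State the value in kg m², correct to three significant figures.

1.66

Solid disk: I_cm = (1/2)MR² = (1/2)(3.2)(0.33)² = 0.17424 kg m²; axis through the centre, so I = 0.17424 kg m².
Rectangular plate: I_cm = (1/12)Mb² = (1/12)(1.9)(1.2)² = 0.228 kg m²; centre at d = 0.37 m, so the parallel axis theorem gives I = 0.228 + (1.9)(0.37)² = 0.48811 kg m².
Solid sphere: I_cm = (2/5)MR² = (2/5)(3.6)(0.5)² = 0.36 kg m²; centre at d = 0.42 m, so the parallel axis theorem gives I = 0.36 + (3.6)(0.42)² = 0.99504 kg m².
Total I = 0.17424 + 0.48811 + 0.99504 = 1.6574 kg m².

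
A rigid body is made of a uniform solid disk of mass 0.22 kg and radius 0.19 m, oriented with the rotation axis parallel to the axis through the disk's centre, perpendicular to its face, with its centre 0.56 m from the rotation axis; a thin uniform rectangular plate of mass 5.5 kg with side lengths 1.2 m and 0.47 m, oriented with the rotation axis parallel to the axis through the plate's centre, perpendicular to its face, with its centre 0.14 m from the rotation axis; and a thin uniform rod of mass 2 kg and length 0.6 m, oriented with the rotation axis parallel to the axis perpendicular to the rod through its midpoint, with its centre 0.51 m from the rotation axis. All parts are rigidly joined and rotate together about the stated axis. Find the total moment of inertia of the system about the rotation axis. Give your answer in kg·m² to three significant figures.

1.52

Solid disk: I_cm = (1/2)MR² = (1/2)(0.22)(0.19)² = 0.003971 kg·m²; centre at d = 0.56 m, so the parallel axis theorem gives I = 0.003971 + (0.22)(0.56)² = 0.072963 kg·m².
Rectangular plate: I_cm = (1/12)M(a²+b²) = (1/12)(5.5)[(1.2)² + (0.47)²] = 0.76125 kg·m²; centre at d = 0.14 m, so the parallel axis theorem gives I = 0.76125 + (5.5)(0.14)² = 0.86905 kg·m².
Thin rod: I_cm = (1/12)ML² = (1/12)(2)(0.6)² = 0.06 kg·m²; centre at d = 0.51 m, so the parallel axis theorem gives I = 0.06 + (2)(0.51)² = 0.5802 kg·m².
Total I = 0.072963 + 0.86905 + 0.5802 = 1.5222 kg·m².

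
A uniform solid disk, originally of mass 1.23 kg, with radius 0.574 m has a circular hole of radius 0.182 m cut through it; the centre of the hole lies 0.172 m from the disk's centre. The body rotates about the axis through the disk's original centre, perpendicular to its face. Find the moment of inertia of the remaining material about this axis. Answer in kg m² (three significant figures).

Unpierced body about its centre: I₀ = (1/2)MR² = (1/2)(1.23)(0.574)² = 0.20263 kg m².
The removed disk has mass m = M·(r/R)² = (1.23)(0.182/0.574)² = 0.12366 kg (same uniform areal density).
Its moment of inertia about the rotation axis (parallel-axis theorem): I_hole = (1/2)mr² + md² = (1/2)(0.12366)(0.182)² + (0.12366)(0.172)² = 0.0057063 kg m².
Treating the hole as negative mass, I = I₀ − I_hole = 0.20263 − 0.0057063 = 0.19692 kg m².

0.197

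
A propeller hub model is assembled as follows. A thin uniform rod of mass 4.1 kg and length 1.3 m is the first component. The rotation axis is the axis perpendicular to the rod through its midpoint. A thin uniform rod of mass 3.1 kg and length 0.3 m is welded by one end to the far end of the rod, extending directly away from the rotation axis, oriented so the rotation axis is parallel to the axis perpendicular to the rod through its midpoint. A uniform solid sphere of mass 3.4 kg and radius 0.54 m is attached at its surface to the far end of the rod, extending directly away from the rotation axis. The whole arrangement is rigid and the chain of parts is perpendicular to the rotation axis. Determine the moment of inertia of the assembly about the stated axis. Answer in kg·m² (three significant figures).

10.5

Thin rod: I_cm = (1/12)ML² = (1/12)(4.1)(1.3)² = 0.57742 kg·m²; axis through the centre, so I = 0.57742 kg·m².
Thin rod: I_cm = (1/12)ML² = (1/12)(3.1)(0.3)² = 0.02325 kg·m²; centre at d = 0.65 + 0.15 = 0.8 m, so I = I_cm + Md² gives I = 0.02325 + (3.1)(0.8)² = 2.0073 kg·m².
Solid sphere: I_cm = (2/5)MR² = (2/5)(3.4)(0.54)² = 0.39658 kg·m²; centre at d = 0.65 + 0.15 + 0.15 + 0.54 = 1.49 m, so I = I_cm + Md² gives I = 0.39658 + (3.4)(1.49)² = 7.9449 kg·m².
Total I = 0.57742 + 2.0073 + 7.9449 = 10.53 kg·m².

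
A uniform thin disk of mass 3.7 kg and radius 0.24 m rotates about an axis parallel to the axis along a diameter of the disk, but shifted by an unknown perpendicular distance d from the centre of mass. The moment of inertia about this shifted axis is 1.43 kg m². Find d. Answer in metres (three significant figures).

About the centre-of-mass axis, I_cm = (1/4)MR² = (1/4)(3.7)(0.24)² = 0.05328 kg m².
Parallel axis theorem: I = I_cm + Md², so Md² = 1.43 − 0.05328 = 1.3767 kg m².
d = √(1.3767 / 3.7) = 0.60999 m.

0.610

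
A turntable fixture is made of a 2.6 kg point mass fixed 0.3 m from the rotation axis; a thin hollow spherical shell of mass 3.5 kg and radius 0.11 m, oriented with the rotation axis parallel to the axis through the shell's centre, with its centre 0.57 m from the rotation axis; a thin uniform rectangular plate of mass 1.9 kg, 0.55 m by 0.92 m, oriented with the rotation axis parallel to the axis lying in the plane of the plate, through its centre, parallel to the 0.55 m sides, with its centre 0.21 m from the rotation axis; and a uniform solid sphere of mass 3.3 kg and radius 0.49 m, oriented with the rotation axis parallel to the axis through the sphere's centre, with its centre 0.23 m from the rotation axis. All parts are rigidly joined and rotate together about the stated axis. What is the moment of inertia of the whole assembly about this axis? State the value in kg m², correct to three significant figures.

2.11

Point mass: I_cm = 0; centre at d = 0.3 m, so the parallel axis theorem gives I = 0 + (2.6)(0.3)² = 0.234 kg m².
Spherical shell: I_cm = (2/3)MR² = (2/3)(3.5)(0.11)² = 0.028233 kg m²; centre at d = 0.57 m, so the parallel axis theorem gives I = 0.028233 + (3.5)(0.57)² = 1.1654 kg m².
Rectangular plate: I_cm = (1/12)Mb² = (1/12)(1.9)(0.92)² = 0.13401 kg m²; centre at d = 0.21 m, so the parallel axis theorem gives I = 0.13401 + (1.9)(0.21)² = 0.2178 kg m².
Solid sphere: I_cm = (2/5)MR² = (2/5)(3.3)(0.49)² = 0.31693 kg m²; centre at d = 0.23 m, so the parallel axis theorem gives I = 0.31693 + (3.3)(0.23)² = 0.4915 kg m².
Total I = 0.234 + 1.1654 + 0.2178 + 0.4915 = 2.1087 kg m².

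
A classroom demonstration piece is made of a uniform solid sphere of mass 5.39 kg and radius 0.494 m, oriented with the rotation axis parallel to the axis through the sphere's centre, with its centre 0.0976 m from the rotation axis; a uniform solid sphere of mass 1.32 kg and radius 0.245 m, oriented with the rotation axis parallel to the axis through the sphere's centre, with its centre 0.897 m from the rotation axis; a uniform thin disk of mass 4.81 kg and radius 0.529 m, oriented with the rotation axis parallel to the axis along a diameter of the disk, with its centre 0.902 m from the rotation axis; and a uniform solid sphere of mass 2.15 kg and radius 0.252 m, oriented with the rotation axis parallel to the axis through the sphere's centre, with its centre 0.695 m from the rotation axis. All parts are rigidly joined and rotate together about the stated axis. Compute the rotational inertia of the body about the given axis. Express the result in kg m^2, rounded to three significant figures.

7.01

Solid sphere: I_cm = (2/5)MR² = (2/5)(5.39)(0.494)² = 0.52614 kg m^2; centre at d = 0.0976 m, so the parallel axis theorem gives I = 0.52614 + (5.39)(0.0976)² = 0.57749 kg m^2.
Solid sphere: I_cm = (2/5)MR² = (2/5)(1.32)(0.245)² = 0.031693 kg m^2; centre at d = 0.897 m, so the parallel axis theorem gives I = 0.031693 + (1.32)(0.897)² = 1.0938 kg m^2.
Thin disk: I_cm = (1/4)MR² = (1/4)(4.81)(0.529)² = 0.33651 kg m^2; centre at d = 0.902 m, so the parallel axis theorem gives I = 0.33651 + (4.81)(0.902)² = 4.2499 kg m^2.
Solid sphere: I_cm = (2/5)MR² = (2/5)(2.15)(0.252)² = 0.054613 kg m^2; centre at d = 0.695 m, so the parallel axis theorem gives I = 0.054613 + (2.15)(0.695)² = 1.0931 kg m^2.
Total I = 0.57749 + 1.0938 + 4.2499 + 1.0931 = 7.0143 kg m^2.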